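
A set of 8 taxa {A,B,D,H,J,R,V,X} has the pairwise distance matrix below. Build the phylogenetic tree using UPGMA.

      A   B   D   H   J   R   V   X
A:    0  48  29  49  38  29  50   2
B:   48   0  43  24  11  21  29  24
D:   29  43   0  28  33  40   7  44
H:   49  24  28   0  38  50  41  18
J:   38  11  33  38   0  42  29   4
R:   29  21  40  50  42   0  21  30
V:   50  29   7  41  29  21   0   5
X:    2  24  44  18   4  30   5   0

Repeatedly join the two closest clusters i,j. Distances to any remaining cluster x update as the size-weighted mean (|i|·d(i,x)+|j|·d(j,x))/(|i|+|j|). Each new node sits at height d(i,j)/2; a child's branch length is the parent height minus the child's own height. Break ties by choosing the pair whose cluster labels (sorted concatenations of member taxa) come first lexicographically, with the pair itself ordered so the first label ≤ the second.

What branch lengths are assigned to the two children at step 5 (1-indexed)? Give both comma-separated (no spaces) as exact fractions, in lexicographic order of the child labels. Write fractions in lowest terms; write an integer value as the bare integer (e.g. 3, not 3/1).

1. join A+X (d=2) ⇒ AX; edges |A|=1, |X|=1
  updated: d(AX,B)=36, d(AX,D)=73/2, d(AX,H)=67/2, d(AX,J)=21, d(AX,R)=59/2, d(AX,V)=55/2
2. join D+V (d=7) ⇒ DV; edges |D|=7/2, |V|=7/2
  updated: d(AX,DV)=32, d(B,DV)=36, d(DV,H)=69/2, d(DV,J)=31, d(DV,R)=61/2
3. join B+J (d=11) ⇒ BJ; edges |B|=11/2, |J|=11/2
  updated: d(AX,BJ)=57/2, d(BJ,DV)=67/2, d(BJ,H)=31, d(BJ,R)=63/2
4. join AX+BJ (d=57/2) ⇒ ABJX; edges |AX|=53/4, |BJ|=35/4
  updated: d(ABJX,DV)=131/4, d(ABJX,H)=129/4, d(ABJX,R)=61/2
5. join ABJX+R (d=61/2) ⇒ ABJRX; edges |ABJX|=1, |R|=61/4
  updated: d(ABJRX,DV)=323/10, d(ABJRX,H)=179/5
6. join ABJRX+DV (d=323/10) ⇒ ABDJRVX; edges |ABJRX|=9/10, |DV|=253/20
  updated: d(ABDJRVX,H)=248/7
7. join ABDJRVX+H (d=248/7) ⇒ ABDHJRVX; edges |ABDJRVX|=219/140, |H|=124/7
final tree: (((((A:1,X:1):53/4,(B:11/2,J:11/2):35/4):1,R:61/4):9/10,(D:7/2,V:7/2):253/20):219/140,H:124/7)
total length: 12751/140

1,61/4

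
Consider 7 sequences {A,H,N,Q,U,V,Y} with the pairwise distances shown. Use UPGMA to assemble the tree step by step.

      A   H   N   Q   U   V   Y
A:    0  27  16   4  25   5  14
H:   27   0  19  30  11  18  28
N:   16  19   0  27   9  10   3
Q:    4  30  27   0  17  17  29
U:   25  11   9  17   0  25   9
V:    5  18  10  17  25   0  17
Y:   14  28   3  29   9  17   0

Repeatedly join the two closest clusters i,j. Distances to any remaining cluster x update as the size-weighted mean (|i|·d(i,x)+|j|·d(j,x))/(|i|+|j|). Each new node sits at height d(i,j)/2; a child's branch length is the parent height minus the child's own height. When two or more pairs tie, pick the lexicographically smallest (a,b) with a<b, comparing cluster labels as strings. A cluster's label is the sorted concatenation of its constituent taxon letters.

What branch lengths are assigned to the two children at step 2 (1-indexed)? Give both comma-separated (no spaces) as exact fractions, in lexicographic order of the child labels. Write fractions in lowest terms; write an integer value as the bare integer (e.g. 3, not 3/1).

iteration 1: select N,Y (d=3); attach at lengths (3/2, 3/2); label the merged cluster NY
  updated: d(A,NY)=15, d(H,NY)=47/2, d(NY,Q)=28, d(NY,U)=9, d(NY,V)=27/2
iteration 2: select A,Q (d=4); attach at lengths (2, 2); label the merged cluster AQ
  updated: d(AQ,H)=57/2, d(AQ,NY)=43/2, d(AQ,U)=21, d(AQ,V)=11
iteration 3: select NY,U (d=9); attach at lengths (3, 9/2); label the merged cluster NUY
  updated: d(AQ,NUY)=64/3, d(H,NUY)=58/3, d(NUY,V)=52/3
iteration 4: select AQ,V (d=11); attach at lengths (7/2, 11/2); label the merged cluster AQV
  updated: d(AQV,H)=25, d(AQV,NUY)=20
iteration 5: select H,NUY (d=58/3); attach at lengths (29/3, 31/6); label the merged cluster HNUY
  updated: d(AQV,HNUY)=85/4
iteration 6: select AQV,HNUY (d=85/4); attach at lengths (41/8, 23/24); label the merged cluster AHNQUVY
final tree: (((A:2,Q:2):7/2,V:11/2):41/8,(H:29/3,((N:3/2,Y:3/2):3,U:9/2):31/6):23/24)
total length: 533/12

2,2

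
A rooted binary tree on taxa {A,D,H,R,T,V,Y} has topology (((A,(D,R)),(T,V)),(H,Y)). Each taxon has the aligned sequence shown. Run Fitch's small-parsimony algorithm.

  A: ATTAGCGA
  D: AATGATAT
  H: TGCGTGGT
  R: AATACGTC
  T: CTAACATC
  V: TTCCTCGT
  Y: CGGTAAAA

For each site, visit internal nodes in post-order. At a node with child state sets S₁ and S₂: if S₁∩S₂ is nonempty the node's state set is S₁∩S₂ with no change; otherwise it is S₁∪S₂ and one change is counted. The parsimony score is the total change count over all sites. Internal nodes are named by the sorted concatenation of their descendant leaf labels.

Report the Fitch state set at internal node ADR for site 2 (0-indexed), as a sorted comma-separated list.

T

site 0, node DR: D={A} ∩ R={A} → {A} (+0)
site 0, node ADR: A={A} ∩ DR={A} → {A} (+0)
site 0, node TV: T={C} ∪ V={T} → {C,T} (+1)
site 0, node ADRTV: ADR={A} ∪ TV={C,T} → {A,C,T} (+1)
site 0, node HY: H={T} ∪ Y={C} → {C,T} (+1)
site 0, node ADHRTVY: ADRTV={A,C,T} ∩ HY={C,T} → {C,T} (+0)
site 1, node DR: D={A} ∩ R={A} → {A} (+0)
site 1, node ADR: A={T} ∪ DR={A} → {A,T} (+1)
site 1, node TV: T={T} ∩ V={T} → {T} (+0)
site 1, node ADRTV: ADR={A,T} ∩ TV={T} → {T} (+0)
site 1, node HY: H={G} ∩ Y={G} → {G} (+0)
site 1, node ADHRTVY: ADRTV={T} ∪ HY={G} → {G,T} (+1)
site 2, node DR: D={T} ∩ R={T} → {T} (+0)
site 2, node ADR: A={T} ∩ DR={T} → {T} (+0)
site 2, node TV: T={A} ∪ V={C} → {A,C} (+1)
site 2, node ADRTV: ADR={T} ∪ TV={A,C} → {A,C,T} (+1)
site 2, node HY: H={C} ∪ Y={G} → {C,G} (+1)
site 2, node ADHRTVY: ADRTV={A,C,T} ∩ HY={C,G} → {C} (+0)
site 3, node DR: D={G} ∪ R={A} → {A,G} (+1)
site 3, node ADR: A={A} ∩ DR={A,G} → {A} (+0)
site 3, node TV: T={A} ∪ V={C} → {A,C} (+1)
site 3, node ADRTV: ADR={A} ∩ TV={A,C} → {A} (+0)
site 3, node HY: H={G} ∪ Y={T} → {G,T} (+1)
site 3, node ADHRTVY: ADRTV={A} ∪ HY={G,T} → {A,G,T} (+1)
site 4, node DR: D={A} ∪ R={C} → {A,C} (+1)
site 4, node ADR: A={G} ∪ DR={A,C} → {A,C,G} (+1)
site 4, node TV: T={C} ∪ V={T} → {C,T} (+1)
site 4, node ADRTV: ADR={A,C,G} ∩ TV={C,T} → {C} (+0)
site 4, node HY: H={T} ∪ Y={A} → {A,T} (+1)
site 4, node ADHRTVY: ADRTV={C} ∪ HY={A,T} → {A,C,T} (+1)
site 5, node DR: D={T} ∪ R={G} → {G,T} (+1)
site 5, node ADR: A={C} ∪ DR={G,T} → {C,G,T} (+1)
site 5, node TV: T={A} ∪ V={C} → {A,C} (+1)
site 5, node ADRTV: ADR={C,G,T} ∩ TV={A,C} → {C} (+0)
site 5, node HY: H={G} ∪ Y={A} → {A,G} (+1)
site 5, node ADHRTVY: ADRTV={C} ∪ HY={A,G} → {A,C,G} (+1)
site 6, node DR: D={A} ∪ R={T} → {A,T} (+1)
site 6, node ADR: A={G} ∪ DR={A,T} → {A,G,T} (+1)
site 6, node TV: T={T} ∪ V={G} → {G,T} (+1)
site 6, node ADRTV: ADR={A,G,T} ∩ TV={G,T} → {G,T} (+0)
site 6, node HY: H={G} ∪ Y={A} → {A,G} (+1)
site 6, node ADHRTVY: ADRTV={G,T} ∩ HY={A,G} → {G} (+0)
site 7, node DR: D={T} ∪ R={C} → {C,T} (+1)
site 7, node ADR: A={A} ∪ DR={C,T} → {A,C,T} (+1)
site 7, node TV: T={C} ∪ V={T} → {C,T} (+1)
site 7, node ADRTV: ADR={A,C,T} ∩ TV={C,T} → {C,T} (+0)
site 7, node HY: H={T} ∪ Y={A} → {A,T} (+1)
site 7, node ADHRTVY: ADRTV={C,T} ∩ HY={A,T} → {T} (+0)
per-site changes: [3, 2, 3, 4, 5, 5, 4, 4]; total = 30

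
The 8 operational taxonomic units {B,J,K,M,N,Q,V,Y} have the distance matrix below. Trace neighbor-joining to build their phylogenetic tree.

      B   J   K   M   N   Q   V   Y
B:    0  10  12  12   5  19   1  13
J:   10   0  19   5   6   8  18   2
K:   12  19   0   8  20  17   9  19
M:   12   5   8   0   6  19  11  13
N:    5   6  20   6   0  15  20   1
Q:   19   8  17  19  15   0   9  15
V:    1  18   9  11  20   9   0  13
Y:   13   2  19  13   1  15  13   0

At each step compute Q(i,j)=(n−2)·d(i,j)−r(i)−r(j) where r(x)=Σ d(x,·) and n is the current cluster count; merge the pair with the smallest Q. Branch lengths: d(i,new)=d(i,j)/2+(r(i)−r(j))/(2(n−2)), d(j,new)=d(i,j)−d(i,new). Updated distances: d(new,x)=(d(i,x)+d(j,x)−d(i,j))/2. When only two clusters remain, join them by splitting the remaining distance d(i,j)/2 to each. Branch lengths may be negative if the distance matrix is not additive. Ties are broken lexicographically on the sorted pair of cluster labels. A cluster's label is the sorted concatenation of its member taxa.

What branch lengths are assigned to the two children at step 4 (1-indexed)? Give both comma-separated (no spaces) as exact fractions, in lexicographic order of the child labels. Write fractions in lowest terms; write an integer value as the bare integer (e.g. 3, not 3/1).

35/8,17/8

step 1: merge (B,V) at d=1, Q=-147; branch lengths B→-1/4, V→5/4; new cluster BV
  updated: d(BV,J)=27/2, d(BV,K)=10, d(BV,M)=11, d(BV,N)=12, d(BV,Q)=27/2, d(BV,Y)=25/2
step 2: merge (N,Y) at d=1, Q=-235/2; branch lengths N→1/4, Y→3/4; new cluster NY
  updated: d(BV,NY)=47/4, d(J,NY)=7/2, d(K,NY)=19, d(M,NY)=9, d(NY,Q)=29/2
step 3: merge (K,M) at d=8, Q=-93; branch lengths K→53/8, M→11/8; new cluster KM
  updated: d(BV,KM)=13/2, d(J,KM)=8, d(KM,NY)=10, d(KM,Q)=14
step 4: merge (BV,KM) at d=13/2, Q=-257/4; branch lengths BV→35/8, KM→17/8; new cluster BKMV
  updated: d(BKMV,J)=15/2, d(BKMV,NY)=61/8, d(BKMV,Q)=21/2
step 5: merge (BKMV,Q) at d=21/2, Q=-301/8; branch lengths BKMV→109/32, Q→227/32; new cluster BKMQV
  updated: d(BKMQV,J)=5/2, d(BKMQV,NY)=93/16
step 6: merge (BKMQV,J) at d=5/2, Q=-189/16; branch lengths BKMQV→77/32, J→3/32; new cluster BJKMQV
  updated: d(BJKMQV,NY)=109/32
step 7: merge (BJKMQV,NY) at d=109/32; branch lengths BJKMQV→109/64, NY→109/64; new cluster BJKMNQVY
final tree: (((((B:-1/4,V:5/4):35/8,(K:53/8,M:11/8):17/8):109/32,Q:227/32):77/32,J:3/32):109/64,(N:1/4,Y:3/4):109/64)
total length: 1053/32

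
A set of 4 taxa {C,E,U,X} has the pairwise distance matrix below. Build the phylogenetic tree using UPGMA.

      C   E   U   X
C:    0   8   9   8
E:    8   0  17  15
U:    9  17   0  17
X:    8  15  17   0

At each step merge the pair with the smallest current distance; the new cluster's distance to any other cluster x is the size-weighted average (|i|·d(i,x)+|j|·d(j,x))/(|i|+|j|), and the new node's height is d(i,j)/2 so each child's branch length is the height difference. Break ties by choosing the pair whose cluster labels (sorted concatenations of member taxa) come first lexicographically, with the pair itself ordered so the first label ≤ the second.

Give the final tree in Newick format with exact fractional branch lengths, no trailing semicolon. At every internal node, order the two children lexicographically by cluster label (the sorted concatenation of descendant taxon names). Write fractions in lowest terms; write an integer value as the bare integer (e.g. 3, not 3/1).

(((C:4,E:4):7/4,X:23/4):17/12,U:43/6)

step 1: merge (C,E) at d=8; branch lengths C→4, E→4; new cluster CE
  updated: d(CE,U)=13, d(CE,X)=23/2
step 2: merge (CE,X) at d=23/2; branch lengths CE→7/4, X→23/4; new cluster CEX
  updated: d(CEX,U)=43/3
step 3: merge (CEX,U) at d=43/3; branch lengths CEX→17/12, U→43/6; new cluster CEUX
final tree: (((C:4,E:4):7/4,X:23/4):17/12,U:43/6)
total length: 289/12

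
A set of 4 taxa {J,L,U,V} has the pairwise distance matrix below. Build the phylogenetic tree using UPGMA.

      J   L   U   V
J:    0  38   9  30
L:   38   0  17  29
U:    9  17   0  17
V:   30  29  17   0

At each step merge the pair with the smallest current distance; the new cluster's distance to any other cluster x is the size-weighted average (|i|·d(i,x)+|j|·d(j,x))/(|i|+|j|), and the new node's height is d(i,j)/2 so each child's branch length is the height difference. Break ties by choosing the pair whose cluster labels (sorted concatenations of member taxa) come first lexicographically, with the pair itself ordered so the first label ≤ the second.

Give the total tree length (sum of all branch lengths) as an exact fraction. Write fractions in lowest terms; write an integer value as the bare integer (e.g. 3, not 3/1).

step 1: merge (J,U) at d=9; branch lengths J→9/2, U→9/2; new cluster JU
  updated: d(JU,L)=55/2, d(JU,V)=47/2
step 2: merge (JU,V) at d=47/2; branch lengths JU→29/4, V→47/4; new cluster JUV
  updated: d(JUV,L)=28
step 3: merge (JUV,L) at d=28; branch lengths JUV→9/4, L→14; new cluster JLUV
final tree: (((J:9/2,U:9/2):29/4,V:47/4):9/4,L:14)
total length: 177/4

177/4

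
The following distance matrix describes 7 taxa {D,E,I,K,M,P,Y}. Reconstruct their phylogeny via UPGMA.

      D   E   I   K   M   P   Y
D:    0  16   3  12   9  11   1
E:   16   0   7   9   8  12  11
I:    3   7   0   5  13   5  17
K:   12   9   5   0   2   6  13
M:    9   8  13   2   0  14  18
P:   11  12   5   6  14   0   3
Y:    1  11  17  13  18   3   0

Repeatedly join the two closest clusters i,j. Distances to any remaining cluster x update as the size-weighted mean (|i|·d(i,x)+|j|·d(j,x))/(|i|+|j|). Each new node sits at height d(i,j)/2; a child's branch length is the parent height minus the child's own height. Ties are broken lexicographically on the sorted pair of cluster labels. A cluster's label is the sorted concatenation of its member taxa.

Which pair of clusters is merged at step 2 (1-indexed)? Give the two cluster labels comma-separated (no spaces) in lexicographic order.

K,M

iteration 1: select D,Y (d=1); attach at lengths (1/2, 1/2); label the merged cluster DY
  updated: d(DY,E)=27/2, d(DY,I)=10, d(DY,K)=25/2, d(DY,M)=27/2, d(DY,P)=7
iteration 2: select K,M (d=2); attach at lengths (1, 1); label the merged cluster KM
  updated: d(DY,KM)=13, d(E,KM)=17/2, d(I,KM)=9, d(KM,P)=10
iteration 3: select I,P (d=5); attach at lengths (5/2, 5/2); label the merged cluster IP
  updated: d(DY,IP)=17/2, d(E,IP)=19/2, d(IP,KM)=19/2
iteration 4: select DY,IP (d=17/2); attach at lengths (15/4, 7/4); label the merged cluster DIPY
  updated: d(DIPY,E)=23/2, d(DIPY,KM)=45/4
iteration 5: select E,KM (d=17/2); attach at lengths (17/4, 13/4); label the merged cluster EKM
  updated: d(DIPY,EKM)=34/3
iteration 6: select DIPY,EKM (d=34/3); attach at lengths (17/12, 17/12); label the merged cluster DEIKMPY
final tree: (((D:1/2,Y:1/2):15/4,(I:5/2,P:5/2):7/4):17/12,(E:17/4,(K:1,M:1):13/4):17/12)
total length: 143/6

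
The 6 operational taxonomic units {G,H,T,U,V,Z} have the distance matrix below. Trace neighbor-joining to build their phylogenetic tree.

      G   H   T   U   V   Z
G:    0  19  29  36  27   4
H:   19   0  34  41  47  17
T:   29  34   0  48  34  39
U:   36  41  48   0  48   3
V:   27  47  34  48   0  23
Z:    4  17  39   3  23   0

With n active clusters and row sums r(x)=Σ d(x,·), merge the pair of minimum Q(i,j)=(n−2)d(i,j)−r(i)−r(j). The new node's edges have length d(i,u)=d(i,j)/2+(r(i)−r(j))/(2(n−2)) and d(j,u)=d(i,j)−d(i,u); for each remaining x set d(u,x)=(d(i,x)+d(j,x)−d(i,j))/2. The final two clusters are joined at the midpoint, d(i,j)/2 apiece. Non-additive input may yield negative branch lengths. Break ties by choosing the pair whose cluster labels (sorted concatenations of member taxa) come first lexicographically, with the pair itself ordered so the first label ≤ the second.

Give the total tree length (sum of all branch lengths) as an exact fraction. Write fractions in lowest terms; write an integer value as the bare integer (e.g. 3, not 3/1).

iteration 1: select U,Z (d=3, Q=-250); attach at lengths (51/4, -39/4); label the merged cluster UZ
  updated: d(G,UZ)=37/2, d(H,UZ)=55/2, d(T,UZ)=42, d(UZ,V)=34
iteration 2: select T,V (d=34, Q=-179); attach at lengths (33/2, 35/2); label the merged cluster TV
  updated: d(G,TV)=11, d(H,TV)=47/2, d(TV,UZ)=21
iteration 3: select G,TV (d=11, Q=-82); attach at lengths (15/4, 29/4); label the merged cluster GTV
  updated: d(GTV,H)=63/4, d(GTV,UZ)=57/4
iteration 4: select GTV,H (d=63/4, Q=-115/2); attach at lengths (5/4, 29/2); label the merged cluster GHTV
  updated: d(GHTV,UZ)=13
iteration 5: select GHTV,UZ (d=13); attach at lengths (13/2, 13/2); label the merged cluster GHTUVZ
final tree: (((G:15/4,(T:33/2,V:35/2):29/4):5/4,H:29/2):13/2,(U:51/4,Z:-39/4):13/2)
total length: 307/4

307/4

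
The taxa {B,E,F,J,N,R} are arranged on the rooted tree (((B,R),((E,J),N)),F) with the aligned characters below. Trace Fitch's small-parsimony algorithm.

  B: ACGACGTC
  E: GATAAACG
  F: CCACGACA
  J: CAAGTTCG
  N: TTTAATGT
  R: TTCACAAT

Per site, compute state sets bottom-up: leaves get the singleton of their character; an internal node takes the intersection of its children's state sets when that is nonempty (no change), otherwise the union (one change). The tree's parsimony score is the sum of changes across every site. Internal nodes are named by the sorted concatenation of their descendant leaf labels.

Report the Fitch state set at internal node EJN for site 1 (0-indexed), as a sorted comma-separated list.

A,T

BR@0: {A} ∪ {T} = {A,T} (union, +1)
EJ@0: {G} ∪ {C} = {C,G} (union, +1)
EJN@0: {C,G} ∪ {T} = {C,G,T} (union, +1)
BEJNR@0: {A,T} ∩ {C,G,T} = {T} (intersection, +0)
BEFJNR@0: {T} ∪ {C} = {C,T} (union, +1)
BR@1: {C} ∪ {T} = {C,T} (union, +1)
EJ@1: {A} ∩ {A} = {A} (intersection, +0)
EJN@1: {A} ∪ {T} = {A,T} (union, +1)
BEJNR@1: {C,T} ∩ {A,T} = {T} (intersection, +0)
BEFJNR@1: {T} ∪ {C} = {C,T} (union, +1)
BR@2: {G} ∪ {C} = {C,G} (union, +1)
EJ@2: {T} ∪ {A} = {A,T} (union, +1)
EJN@2: {A,T} ∩ {T} = {T} (intersection, +0)
BEJNR@2: {C,G} ∪ {T} = {C,G,T} (union, +1)
BEFJNR@2: {C,G,T} ∪ {A} = {A,C,G,T} (union, +1)
BR@3: {A} ∩ {A} = {A} (intersection, +0)
EJ@3: {A} ∪ {G} = {A,G} (union, +1)
EJN@3: {A,G} ∩ {A} = {A} (intersection, +0)
BEJNR@3: {A} ∩ {A} = {A} (intersection, +0)
BEFJNR@3: {A} ∪ {C} = {A,C} (union, +1)
BR@4: {C} ∩ {C} = {C} (intersection, +0)
EJ@4: {A} ∪ {T} = {A,T} (union, +1)
EJN@4: {A,T} ∩ {A} = {A} (intersection, +0)
BEJNR@4: {C} ∪ {A} = {A,C} (union, +1)
BEFJNR@4: {A,C} ∪ {G} = {A,C,G} (union, +1)
BR@5: {G} ∪ {A} = {A,G} (union, +1)
EJ@5: {A} ∪ {T} = {A,T} (union, +1)
EJN@5: {A,T} ∩ {T} = {T} (intersection, +0)
BEJNR@5: {A,G} ∪ {T} = {A,G,T} (union, +1)
BEFJNR@5: {A,G,T} ∩ {A} = {A} (intersection, +0)
BR@6: {T} ∪ {A} = {A,T} (union, +1)
EJ@6: {C} ∩ {C} = {C} (intersection, +0)
EJN@6: {C} ∪ {G} = {C,G} (union, +1)
BEJNR@6: {A,T} ∪ {C,G} = {A,C,G,T} (union, +1)
BEFJNR@6: {A,C,G,T} ∩ {C} = {C} (intersection, +0)
BR@7: {C} ∪ {T} = {C,T} (union, +1)
EJ@7: {G} ∩ {G} = {G} (intersection, +0)
EJN@7: {G} ∪ {T} = {G,T} (union, +1)
BEJNR@7: {C,T} ∩ {G,T} = {T} (intersection, +0)
BEFJNR@7: {T} ∪ {A} = {A,T} (union, +1)
per-site changes: [4, 3, 4, 2, 3, 3, 3, 3]; total = 25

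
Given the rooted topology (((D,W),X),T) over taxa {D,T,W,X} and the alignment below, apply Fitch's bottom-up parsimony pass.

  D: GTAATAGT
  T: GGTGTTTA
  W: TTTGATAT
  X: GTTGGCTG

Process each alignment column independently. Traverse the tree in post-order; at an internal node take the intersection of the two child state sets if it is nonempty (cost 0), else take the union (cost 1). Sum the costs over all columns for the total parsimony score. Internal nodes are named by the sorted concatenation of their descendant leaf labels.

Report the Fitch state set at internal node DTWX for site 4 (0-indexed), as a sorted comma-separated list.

T

site 0, node DW: D={G} ∪ W={T} → {G,T} (+1)
site 0, node DWX: DW={G,T} ∩ X={G} → {G} (+0)
site 0, node DTWX: DWX={G} ∩ T={G} → {G} (+0)
site 1, node DW: D={T} ∩ W={T} → {T} (+0)
site 1, node DWX: DW={T} ∩ X={T} → {T} (+0)
site 1, node DTWX: DWX={T} ∪ T={G} → {G,T} (+1)
site 2, node DW: D={A} ∪ W={T} → {A,T} (+1)
site 2, node DWX: DW={A,T} ∩ X={T} → {T} (+0)
site 2, node DTWX: DWX={T} ∩ T={T} → {T} (+0)
site 3, node DW: D={A} ∪ W={G} → {A,G} (+1)
site 3, node DWX: DW={A,G} ∩ X={G} → {G} (+0)
site 3, node DTWX: DWX={G} ∩ T={G} → {G} (+0)
site 4, node DW: D={T} ∪ W={A} → {A,T} (+1)
site 4, node DWX: DW={A,T} ∪ X={G} → {A,G,T} (+1)
site 4, node DTWX: DWX={A,G,T} ∩ T={T} → {T} (+0)
site 5, node DW: D={A} ∪ W={T} → {A,T} (+1)
site 5, node DWX: DW={A,T} ∪ X={C} → {A,C,T} (+1)
site 5, node DTWX: DWX={A,C,T} ∩ T={T} → {T} (+0)
site 6, node DW: D={G} ∪ W={A} → {A,G} (+1)
site 6, node DWX: DW={A,G} ∪ X={T} → {A,G,T} (+1)
site 6, node DTWX: DWX={A,G,T} ∩ T={T} → {T} (+0)
site 7, node DW: D={T} ∩ W={T} → {T} (+0)
site 7, node DWX: DW={T} ∪ X={G} → {G,T} (+1)
site 7, node DTWX: DWX={G,T} ∪ T={A} → {A,G,T} (+1)
per-site changes: [1, 1, 1, 1, 2, 2, 2, 2]; total = 12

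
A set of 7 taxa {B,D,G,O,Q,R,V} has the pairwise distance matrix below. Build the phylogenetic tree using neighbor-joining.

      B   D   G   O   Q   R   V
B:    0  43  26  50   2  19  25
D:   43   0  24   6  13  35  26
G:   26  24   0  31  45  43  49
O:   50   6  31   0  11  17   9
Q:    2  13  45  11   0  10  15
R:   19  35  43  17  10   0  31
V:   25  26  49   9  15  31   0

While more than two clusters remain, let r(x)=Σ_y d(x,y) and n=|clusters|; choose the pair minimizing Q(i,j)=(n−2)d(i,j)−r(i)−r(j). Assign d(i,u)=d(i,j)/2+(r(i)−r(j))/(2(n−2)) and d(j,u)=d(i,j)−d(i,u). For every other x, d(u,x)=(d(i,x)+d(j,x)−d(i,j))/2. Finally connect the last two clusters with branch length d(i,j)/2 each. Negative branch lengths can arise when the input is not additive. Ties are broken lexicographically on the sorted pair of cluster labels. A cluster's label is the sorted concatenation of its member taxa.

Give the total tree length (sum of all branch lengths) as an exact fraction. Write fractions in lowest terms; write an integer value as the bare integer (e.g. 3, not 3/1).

287/4

iteration 1: select B,G (d=26, Q=-253); attach at lengths (77/10, 183/10); label the merged cluster BG
  updated: d(BG,D)=41/2, d(BG,O)=55/2, d(BG,Q)=21/2, d(BG,R)=18, d(BG,V)=24
iteration 2: select D,O (d=6, Q=-147); attach at lengths (27/4, -3/4); label the merged cluster DO
  updated: d(BG,DO)=21, d(DO,Q)=9, d(DO,R)=23, d(DO,V)=29/2
iteration 3: select DO,V (d=29/2, Q=-217/2); attach at lengths (53/12, 121/12); label the merged cluster DOV
  updated: d(BG,DOV)=61/4, d(DOV,Q)=19/4, d(DOV,R)=79/4
iteration 4: select BG,R (d=18, Q=-111/2); attach at lengths (8, 10); label the merged cluster BGR
  updated: d(BGR,DOV)=17/2, d(BGR,Q)=5/4
iteration 5: select BGR,DOV (d=17/2, Q=-29/2); attach at lengths (5/2, 6); label the merged cluster BDGORV
  updated: d(BDGORV,Q)=-5/4
iteration 6: select BDGORV,Q (d=-5/4); attach at lengths (-5/8, -5/8); label the merged cluster BDGOQRV
final tree: ((((B:77/10,G:183/10):8,R:10):5/2,((D:27/4,O:-3/4):53/12,V:121/12):6):-5/8,Q:-5/8)
total length: 287/4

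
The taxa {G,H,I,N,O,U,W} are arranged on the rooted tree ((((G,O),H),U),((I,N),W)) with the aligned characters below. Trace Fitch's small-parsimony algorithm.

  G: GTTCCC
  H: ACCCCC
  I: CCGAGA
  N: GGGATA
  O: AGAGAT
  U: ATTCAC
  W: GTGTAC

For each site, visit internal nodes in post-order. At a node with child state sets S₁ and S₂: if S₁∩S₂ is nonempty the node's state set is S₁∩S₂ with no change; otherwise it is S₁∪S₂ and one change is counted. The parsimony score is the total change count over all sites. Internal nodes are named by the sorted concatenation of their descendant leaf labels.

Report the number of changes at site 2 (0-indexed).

3

[col 0] GO: children G:{G}, O:{A} ∪→ {A,G}; cost 1
[col 0] GHO: children GO:{A,G}, H:{A} ∩→ {A}; cost 0
[col 0] GHOU: children GHO:{A}, U:{A} ∩→ {A}; cost 0
[col 0] IN: children I:{C}, N:{G} ∪→ {C,G}; cost 1
[col 0] INW: children IN:{C,G}, W:{G} ∩→ {G}; cost 0
[col 0] GHINOUW: children GHOU:{A}, INW:{G} ∪→ {A,G}; cost 1
[col 1] GO: children G:{T}, O:{G} ∪→ {G,T}; cost 1
[col 1] GHO: children GO:{G,T}, H:{C} ∪→ {C,G,T}; cost 1
[col 1] GHOU: children GHO:{C,G,T}, U:{T} ∩→ {T}; cost 0
[col 1] IN: children I:{C}, N:{G} ∪→ {C,G}; cost 1
[col 1] INW: children IN:{C,G}, W:{T} ∪→ {C,G,T}; cost 1
[col 1] GHINOUW: children GHOU:{T}, INW:{C,G,T} ∩→ {T}; cost 0
[col 2] GO: children G:{T}, O:{A} ∪→ {A,T}; cost 1
[col 2] GHO: children GO:{A,T}, H:{C} ∪→ {A,C,T}; cost 1
[col 2] GHOU: children GHO:{A,C,T}, U:{T} ∩→ {T}; cost 0
[col 2] IN: children I:{G}, N:{G} ∩→ {G}; cost 0
[col 2] INW: children IN:{G}, W:{G} ∩→ {G}; cost 0
[col 2] GHINOUW: children GHOU:{T}, INW:{G} ∪→ {G,T}; cost 1
[col 3] GO: children G:{C}, O:{G} ∪→ {C,G}; cost 1
[col 3] GHO: children GO:{C,G}, H:{C} ∩→ {C}; cost 0
[col 3] GHOU: children GHO:{C}, U:{C} ∩→ {C}; cost 0
[col 3] IN: children I:{A}, N:{A} ∩→ {A}; cost 0
[col 3] INW: children IN:{A}, W:{T} ∪→ {A,T}; cost 1
[col 3] GHINOUW: children GHOU:{C}, INW:{A,T} ∪→ {A,C,T}; cost 1
[col 4] GO: children G:{C}, O:{A} ∪→ {A,C}; cost 1
[col 4] GHO: children GO:{A,C}, H:{C} ∩→ {C}; cost 0
[col 4] GHOU: children GHO:{C}, U:{A} ∪→ {A,C}; cost 1
[col 4] IN: children I:{G}, N:{T} ∪→ {G,T}; cost 1
[col 4] INW: children IN:{G,T}, W:{A} ∪→ {A,G,T}; cost 1
[col 4] GHINOUW: children GHOU:{A,C}, INW:{A,G,T} ∩→ {A}; cost 0
[col 5] GO: children G:{C}, O:{T} ∪→ {C,T}; cost 1
[col 5] GHO: children GO:{C,T}, H:{C} ∩→ {C}; cost 0
[col 5] GHOU: children GHO:{C}, U:{C} ∩→ {C}; cost 0
[col 5] IN: children I:{A}, N:{A} ∩→ {A}; cost 0
[col 5] INW: children IN:{A}, W:{C} ∪→ {A,C}; cost 1
[col 5] GHINOUW: children GHOU:{C}, INW:{A,C} ∩→ {C}; cost 0
per-site changes: [3, 4, 3, 3, 4, 2]; total = 19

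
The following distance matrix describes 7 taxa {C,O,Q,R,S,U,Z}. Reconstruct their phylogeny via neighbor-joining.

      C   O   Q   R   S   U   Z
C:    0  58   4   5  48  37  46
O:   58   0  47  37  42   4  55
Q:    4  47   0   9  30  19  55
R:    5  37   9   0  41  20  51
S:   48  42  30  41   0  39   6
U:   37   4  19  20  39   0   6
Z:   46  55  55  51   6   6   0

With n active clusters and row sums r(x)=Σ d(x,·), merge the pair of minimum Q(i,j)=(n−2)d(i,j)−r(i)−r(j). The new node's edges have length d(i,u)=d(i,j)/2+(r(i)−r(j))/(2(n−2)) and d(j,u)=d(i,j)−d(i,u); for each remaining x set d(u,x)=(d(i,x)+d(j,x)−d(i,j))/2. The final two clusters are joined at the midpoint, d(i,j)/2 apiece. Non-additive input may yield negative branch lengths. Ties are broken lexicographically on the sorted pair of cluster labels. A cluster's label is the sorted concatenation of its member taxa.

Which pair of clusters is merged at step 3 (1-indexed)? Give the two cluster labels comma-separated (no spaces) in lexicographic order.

OU,SZ

iteration 1: select S,Z (d=6, Q=-395); attach at lengths (17/10, 43/10); label the merged cluster SZ
  updated: d(C,SZ)=44, d(O,SZ)=91/2, d(Q,SZ)=79/2, d(R,SZ)=43, d(SZ,U)=39/2
iteration 2: select O,U (d=4, Q=-275); attach at lengths (27/2, -19/2); label the merged cluster OU
  updated: d(C,OU)=91/2, d(OU,Q)=31, d(OU,R)=53/2, d(OU,SZ)=61/2
iteration 3: select OU,SZ (d=61/2, Q=-199); attach at lengths (34/3, 115/6); label the merged cluster OSUZ
  updated: d(C,OSUZ)=59/2, d(OSUZ,Q)=20, d(OSUZ,R)=39/2
iteration 4: select C,Q (d=4, Q=-127/2); attach at lengths (27/8, 5/8); label the merged cluster CQ
  updated: d(CQ,OSUZ)=91/4, d(CQ,R)=5
iteration 5: select CQ,OSUZ (d=91/4, Q=-189/4); attach at lengths (33/8, 149/8); label the merged cluster COQSUZ
  updated: d(COQSUZ,R)=7/8
iteration 6: select COQSUZ,R (d=7/8); attach at lengths (7/16, 7/16); label the merged cluster COQRSUZ
final tree: (((C:27/8,Q:5/8):33/8,((O:27/2,U:-19/2):34/3,(S:17/10,Z:43/10):115/6):149/8):7/16,R:7/16)
total length: 545/8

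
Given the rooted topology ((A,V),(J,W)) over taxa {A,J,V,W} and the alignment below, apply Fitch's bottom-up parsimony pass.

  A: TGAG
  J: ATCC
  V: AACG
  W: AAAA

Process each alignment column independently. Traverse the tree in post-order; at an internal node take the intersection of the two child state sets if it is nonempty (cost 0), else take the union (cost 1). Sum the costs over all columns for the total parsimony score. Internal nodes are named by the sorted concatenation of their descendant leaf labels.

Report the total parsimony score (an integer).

[col 0] AV: children A:{T}, V:{A} ∪→ {A,T}; cost 1
[col 0] JW: children J:{A}, W:{A} ∩→ {A}; cost 0
[col 0] AJVW: children AV:{A,T}, JW:{A} ∩→ {A}; cost 0
[col 1] AV: children A:{G}, V:{A} ∪→ {A,G}; cost 1
[col 1] JW: children J:{T}, W:{A} ∪→ {A,T}; cost 1
[col 1] AJVW: children AV:{A,G}, JW:{A,T} ∩→ {A}; cost 0
[col 2] AV: children A:{A}, V:{C} ∪→ {A,C}; cost 1
[col 2] JW: children J:{C}, W:{A} ∪→ {A,C}; cost 1
[col 2] AJVW: children AV:{A,C}, JW:{A,C} ∩→ {A,C}; cost 0
[col 3] AV: children A:{G}, V:{G} ∩→ {G}; cost 0
[col 3] JW: children J:{C}, W:{A} ∪→ {A,C}; cost 1
[col 3] AJVW: children AV:{G}, JW:{A,C} ∪→ {A,C,G}; cost 1
per-site changes: [1, 2, 2, 2]; total = 7

7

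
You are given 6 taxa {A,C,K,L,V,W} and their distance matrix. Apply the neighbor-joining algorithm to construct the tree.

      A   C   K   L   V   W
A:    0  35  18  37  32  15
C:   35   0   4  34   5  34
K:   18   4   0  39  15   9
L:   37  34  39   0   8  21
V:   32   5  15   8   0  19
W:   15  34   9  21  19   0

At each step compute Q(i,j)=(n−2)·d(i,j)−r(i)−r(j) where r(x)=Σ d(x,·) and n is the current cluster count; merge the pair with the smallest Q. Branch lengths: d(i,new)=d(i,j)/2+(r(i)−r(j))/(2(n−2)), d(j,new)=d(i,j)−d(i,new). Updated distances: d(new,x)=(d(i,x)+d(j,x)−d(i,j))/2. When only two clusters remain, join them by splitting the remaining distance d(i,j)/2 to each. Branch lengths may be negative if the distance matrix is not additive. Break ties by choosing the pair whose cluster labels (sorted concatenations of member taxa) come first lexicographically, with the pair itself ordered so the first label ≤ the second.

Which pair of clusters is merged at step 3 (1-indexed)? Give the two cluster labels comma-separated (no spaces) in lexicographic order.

A,W

1. join L+V (d=8, Q=-186) ⇒ LV; edges |L|=23/2, |V|=-7/2
  updated: d(A,LV)=61/2, d(C,LV)=31/2, d(K,LV)=23, d(LV,W)=16
2. join C+K (d=4, Q=-261/2) ⇒ CK; edges |C|=31/4, |K|=-15/4
  updated: d(A,CK)=49/2, d(CK,LV)=69/4, d(CK,W)=39/2
3. join A+W (d=15, Q=-181/2) ⇒ AW; edges |A|=99/8, |W|=21/8
  updated: d(AW,CK)=29/2, d(AW,LV)=63/4
4. join AW+CK (d=29/2, Q=-95/2) ⇒ ACKW; edges |AW|=13/2, |CK|=8
  updated: d(ACKW,LV)=37/4
5. join ACKW+LV (d=37/4) ⇒ ACKLVW; edges |ACKW|=37/8, |LV|=37/8
final tree: (((A:99/8,W:21/8):13/2,(C:31/4,K:-15/4):8):37/8,(L:23/2,V:-7/2):37/8)
total length: 203/4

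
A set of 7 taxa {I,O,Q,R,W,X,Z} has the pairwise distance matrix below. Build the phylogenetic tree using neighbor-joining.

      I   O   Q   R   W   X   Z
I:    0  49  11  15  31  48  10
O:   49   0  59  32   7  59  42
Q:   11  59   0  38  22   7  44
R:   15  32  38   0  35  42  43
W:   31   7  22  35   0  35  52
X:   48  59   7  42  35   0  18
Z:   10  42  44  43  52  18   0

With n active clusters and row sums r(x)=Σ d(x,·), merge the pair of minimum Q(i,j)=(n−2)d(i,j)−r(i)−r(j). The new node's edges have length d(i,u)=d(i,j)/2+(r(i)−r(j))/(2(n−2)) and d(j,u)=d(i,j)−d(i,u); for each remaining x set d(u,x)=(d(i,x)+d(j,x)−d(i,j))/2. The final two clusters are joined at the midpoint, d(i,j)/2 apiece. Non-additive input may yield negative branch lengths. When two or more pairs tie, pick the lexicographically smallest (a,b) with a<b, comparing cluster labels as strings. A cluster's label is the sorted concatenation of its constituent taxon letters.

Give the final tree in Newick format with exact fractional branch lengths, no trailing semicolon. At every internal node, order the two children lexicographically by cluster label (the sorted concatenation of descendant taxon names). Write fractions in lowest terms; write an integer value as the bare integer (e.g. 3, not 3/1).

((((I:-13/12,Z:133/12):117/16,(Q:13/16,X:99/16):231/16):115/16,(O:101/10,W:-31/10):285/16):195/32,R:195/32)

step 1: merge (O,W) at d=7, Q=-395; branch lengths O→101/10, W→-31/10; new cluster OW
  updated: d(I,OW)=73/2, d(OW,Q)=37, d(OW,R)=30, d(OW,X)=87/2, d(OW,Z)=87/2
step 2: merge (Q,X) at d=7, Q=-535/2; branch lengths Q→13/16, X→99/16; new cluster QX
  updated: d(I,QX)=26, d(OW,QX)=147/4, d(QX,R)=73/2, d(QX,Z)=55/2
step 3: merge (I,Z) at d=10, Q=-363/2; branch lengths I→-13/12, Z→133/12; new cluster IZ
  updated: d(IZ,OW)=35, d(IZ,QX)=87/4, d(IZ,R)=24
step 4: merge (IZ,QX) at d=87/4, Q=-529/4; branch lengths IZ→117/16, QX→231/16; new cluster IQXZ
  updated: d(IQXZ,OW)=25, d(IQXZ,R)=155/8
step 5: merge (IQXZ,OW) at d=25, Q=-595/8; branch lengths IQXZ→115/16, OW→285/16; new cluster IOQWXZ
  updated: d(IOQWXZ,R)=195/16
step 6: merge (IOQWXZ,R) at d=195/16; branch lengths IOQWXZ→195/32, R→195/32; new cluster IOQRWXZ
final tree: ((((I:-13/12,Z:133/12):117/16,(Q:13/16,X:99/16):231/16):115/16,(O:101/10,W:-31/10):285/16):195/32,R:195/32)
total length: 1327/16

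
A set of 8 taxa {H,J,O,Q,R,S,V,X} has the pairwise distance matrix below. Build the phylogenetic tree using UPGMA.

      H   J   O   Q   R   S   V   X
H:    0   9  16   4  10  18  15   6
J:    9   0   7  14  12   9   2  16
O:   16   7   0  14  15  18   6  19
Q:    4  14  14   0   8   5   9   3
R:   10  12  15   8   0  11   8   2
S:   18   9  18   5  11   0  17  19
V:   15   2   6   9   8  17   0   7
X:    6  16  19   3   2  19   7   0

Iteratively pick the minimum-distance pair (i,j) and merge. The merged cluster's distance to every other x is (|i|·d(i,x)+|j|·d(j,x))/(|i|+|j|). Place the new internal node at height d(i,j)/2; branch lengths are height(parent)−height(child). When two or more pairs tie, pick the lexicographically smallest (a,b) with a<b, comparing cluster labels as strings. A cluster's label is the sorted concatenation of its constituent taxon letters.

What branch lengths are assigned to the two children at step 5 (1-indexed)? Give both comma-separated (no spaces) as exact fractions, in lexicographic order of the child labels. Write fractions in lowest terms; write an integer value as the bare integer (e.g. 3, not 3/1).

1. join J+V (d=2) ⇒ JV; edges |J|=1, |V|=1
  updated: d(H,JV)=12, d(JV,O)=13/2, d(JV,Q)=23/2, d(JV,R)=10, d(JV,S)=13, d(JV,X)=23/2
2. join R+X (d=2) ⇒ RX; edges |R|=1, |X|=1
  updated: d(H,RX)=8, d(JV,RX)=43/4, d(O,RX)=17, d(Q,RX)=11/2, d(RX,S)=15
3. join H+Q (d=4) ⇒ HQ; edges |H|=2, |Q|=2
  updated: d(HQ,JV)=47/4, d(HQ,O)=15, d(HQ,RX)=27/4, d(HQ,S)=23/2
4. join JV+O (d=13/2) ⇒ JOV; edges |JV|=9/4, |O|=13/4
  updated: d(HQ,JOV)=77/6, d(JOV,RX)=77/6, d(JOV,S)=44/3
5. join HQ+RX (d=27/4) ⇒ HQRX; edges |HQ|=11/8, |RX|=19/8
  updated: d(HQRX,JOV)=77/6, d(HQRX,S)=53/4
6. join HQRX+JOV (d=77/6) ⇒ HJOQRVX; edges |HQRX|=73/24, |JOV|=19/6
  updated: d(HJOQRVX,S)=97/7
7. join HJOQRVX+S (d=97/7) ⇒ HJOQRSVX; edges |HJOQRVX|=43/84, |S|=97/14
final tree: ((((H:2,Q:2):11/8,(R:1,X:1):19/8):73/24,((J:1,V:1):9/4,O:13/4):19/6):43/84,S:97/14)
total length: 5191/168

11/8,19/8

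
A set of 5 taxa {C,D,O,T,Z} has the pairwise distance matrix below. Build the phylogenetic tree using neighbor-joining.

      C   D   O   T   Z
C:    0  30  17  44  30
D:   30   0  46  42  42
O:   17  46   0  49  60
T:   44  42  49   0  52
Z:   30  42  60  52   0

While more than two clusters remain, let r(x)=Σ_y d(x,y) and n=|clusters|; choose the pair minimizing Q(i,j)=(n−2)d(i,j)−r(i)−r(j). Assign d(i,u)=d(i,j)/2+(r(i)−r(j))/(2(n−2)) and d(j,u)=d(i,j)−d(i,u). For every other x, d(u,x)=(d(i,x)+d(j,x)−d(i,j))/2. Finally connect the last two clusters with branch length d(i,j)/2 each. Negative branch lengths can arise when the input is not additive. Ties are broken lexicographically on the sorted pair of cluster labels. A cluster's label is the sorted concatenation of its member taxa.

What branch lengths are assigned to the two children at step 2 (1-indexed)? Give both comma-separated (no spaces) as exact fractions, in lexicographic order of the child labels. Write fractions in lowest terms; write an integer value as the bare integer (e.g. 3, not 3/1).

93/8,199/8

step 1: merge (C,O) at d=17, Q=-242; branch lengths C→0, O→17; new cluster CO
  updated: d(CO,D)=59/2, d(CO,T)=38, d(CO,Z)=73/2
step 2: merge (CO,Z) at d=73/2, Q=-323/2; branch lengths CO→93/8, Z→199/8; new cluster COZ
  updated: d(COZ,D)=35/2, d(COZ,T)=107/4
step 3: merge (COZ,D) at d=35/2, Q=-345/4; branch lengths COZ→9/8, D→131/8; new cluster CDOZ
  updated: d(CDOZ,T)=205/8
step 4: merge (CDOZ,T) at d=205/8; branch lengths CDOZ→205/16, T→205/16; new cluster CDOTZ
final tree: ((((C:0,O:17):93/8,Z:199/8):9/8,D:131/8):205/16,T:205/16)
total length: 773/8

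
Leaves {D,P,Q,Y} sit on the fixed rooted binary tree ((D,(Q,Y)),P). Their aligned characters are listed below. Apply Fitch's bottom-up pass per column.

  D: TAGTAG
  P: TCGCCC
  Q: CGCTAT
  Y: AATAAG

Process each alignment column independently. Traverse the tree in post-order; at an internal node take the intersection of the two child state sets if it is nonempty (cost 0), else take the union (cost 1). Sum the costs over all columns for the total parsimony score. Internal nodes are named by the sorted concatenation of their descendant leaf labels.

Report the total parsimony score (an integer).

[col 0] QY: children Q:{C}, Y:{A} ∪→ {A,C}; cost 1
[col 0] DQY: children D:{T}, QY:{A,C} ∪→ {A,C,T}; cost 1
[col 0] DPQY: children DQY:{A,C,T}, P:{T} ∩→ {T}; cost 0
[col 1] QY: children Q:{G}, Y:{A} ∪→ {A,G}; cost 1
[col 1] DQY: children D:{A}, QY:{A,G} ∩→ {A}; cost 0
[col 1] DPQY: children DQY:{A}, P:{C} ∪→ {A,C}; cost 1
[col 2] QY: children Q:{C}, Y:{T} ∪→ {C,T}; cost 1
[col 2] DQY: children D:{G}, QY:{C,T} ∪→ {C,G,T}; cost 1
[col 2] DPQY: children DQY:{C,G,T}, P:{G} ∩→ {G}; cost 0
[col 3] QY: children Q:{T}, Y:{A} ∪→ {A,T}; cost 1
[col 3] DQY: children D:{T}, QY:{A,T} ∩→ {T}; cost 0
[col 3] DPQY: children DQY:{T}, P:{C} ∪→ {C,T}; cost 1
[col 4] QY: children Q:{A}, Y:{A} ∩→ {A}; cost 0
[col 4] DQY: children D:{A}, QY:{A} ∩→ {A}; cost 0
[col 4] DPQY: children DQY:{A}, P:{C} ∪→ {A,C}; cost 1
[col 5] QY: children Q:{T}, Y:{G} ∪→ {G,T}; cost 1
[col 5] DQY: children D:{G}, QY:{G,T} ∩→ {G}; cost 0
[col 5] DPQY: children DQY:{G}, P:{C} ∪→ {C,G}; cost 1
per-site changes: [2, 2, 2, 2, 1, 2]; total = 11

11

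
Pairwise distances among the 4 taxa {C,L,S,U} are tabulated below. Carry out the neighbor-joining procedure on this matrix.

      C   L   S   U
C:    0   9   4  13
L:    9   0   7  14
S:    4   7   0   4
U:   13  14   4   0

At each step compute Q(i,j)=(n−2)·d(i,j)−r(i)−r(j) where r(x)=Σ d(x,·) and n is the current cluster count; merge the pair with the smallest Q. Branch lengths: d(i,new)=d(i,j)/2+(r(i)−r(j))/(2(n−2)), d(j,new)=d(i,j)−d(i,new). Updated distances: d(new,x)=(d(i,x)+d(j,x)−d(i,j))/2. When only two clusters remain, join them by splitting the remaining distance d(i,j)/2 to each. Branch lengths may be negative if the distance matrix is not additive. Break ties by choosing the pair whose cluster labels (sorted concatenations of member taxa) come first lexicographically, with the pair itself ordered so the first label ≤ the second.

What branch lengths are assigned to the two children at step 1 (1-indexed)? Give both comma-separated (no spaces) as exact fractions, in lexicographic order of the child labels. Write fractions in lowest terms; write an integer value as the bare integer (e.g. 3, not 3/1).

7/2,11/2

iteration 1: select C,L (d=9, Q=-38); attach at lengths (7/2, 11/2); label the merged cluster CL
  updated: d(CL,S)=1, d(CL,U)=9
iteration 2: select CL,S (d=1, Q=-14); attach at lengths (3, -2); label the merged cluster CLS
  updated: d(CLS,U)=6
iteration 3: select CLS,U (d=6); attach at lengths (3, 3); label the merged cluster CLSU
final tree: (((C:7/2,L:11/2):3,S:-2):3,U:3)
total length: 16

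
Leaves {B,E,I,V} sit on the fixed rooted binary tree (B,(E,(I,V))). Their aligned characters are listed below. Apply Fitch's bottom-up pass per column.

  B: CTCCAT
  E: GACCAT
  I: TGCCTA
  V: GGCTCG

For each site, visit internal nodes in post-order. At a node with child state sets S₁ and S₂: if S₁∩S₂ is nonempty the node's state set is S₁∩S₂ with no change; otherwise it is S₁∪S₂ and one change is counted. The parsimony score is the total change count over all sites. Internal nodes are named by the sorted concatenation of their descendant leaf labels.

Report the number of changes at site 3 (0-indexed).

1

IV@0: {T} ∪ {G} = {G,T} (union, +1)
EIV@0: {G} ∩ {G,T} = {G} (intersection, +0)
BEIV@0: {C} ∪ {G} = {C,G} (union, +1)
IV@1: {G} ∩ {G} = {G} (intersection, +0)
EIV@1: {A} ∪ {G} = {A,G} (union, +1)
BEIV@1: {T} ∪ {A,G} = {A,G,T} (union, +1)
IV@2: {C} ∩ {C} = {C} (intersection, +0)
EIV@2: {C} ∩ {C} = {C} (intersection, +0)
BEIV@2: {C} ∩ {C} = {C} (intersection, +0)
IV@3: {C} ∪ {T} = {C,T} (union, +1)
EIV@3: {C} ∩ {C,T} = {C} (intersection, +0)
BEIV@3: {C} ∩ {C} = {C} (intersection, +0)
IV@4: {T} ∪ {C} = {C,T} (union, +1)
EIV@4: {A} ∪ {C,T} = {A,C,T} (union, +1)
BEIV@4: {A} ∩ {A,C,T} = {A} (intersection, +0)
IV@5: {A} ∪ {G} = {A,G} (union, +1)
EIV@5: {T} ∪ {A,G} = {A,G,T} (union, +1)
BEIV@5: {T} ∩ {A,G,T} = {T} (intersection, +0)
per-site changes: [2, 2, 0, 1, 2, 2]; total = 9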